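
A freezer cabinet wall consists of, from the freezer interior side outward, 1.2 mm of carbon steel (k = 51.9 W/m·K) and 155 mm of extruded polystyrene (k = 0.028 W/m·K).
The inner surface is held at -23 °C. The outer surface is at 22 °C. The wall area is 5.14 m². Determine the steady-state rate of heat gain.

Series thermal resistances:
R_carbon steel = L/(kA) = 0.0012/(51.9×5.14) = 4.498×10^-6 K/W
R_extruded polystyrene = L/(kA) = 0.155/(0.028×5.14) = 1.077 K/W
R_total = 1.077 K/W
Q = ΔT / R_total = 45 / 1.077

Q ≈ 41.8 W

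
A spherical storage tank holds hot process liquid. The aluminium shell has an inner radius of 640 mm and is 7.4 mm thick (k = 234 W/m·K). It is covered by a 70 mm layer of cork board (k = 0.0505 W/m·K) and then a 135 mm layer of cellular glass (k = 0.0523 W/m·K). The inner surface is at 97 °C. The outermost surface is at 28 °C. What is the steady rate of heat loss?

Spherical conduction: R = (1/r_in − 1/r_out)/(4πk) per layer; series-sum.
R_aluminium shell = (1/0.64 − 1/0.6474)/(4π×234) = 6.074×10^-6 K/W
R_cork board = (1/0.6474 − 1/0.7174)/(4π×0.0505) = 0.2375 K/W
R_cellular glass = (1/0.7174 − 1/0.8524)/(4π×0.0523) = 0.3359 K/W
R_total = 0.5734 K/W
Q = ΔT/R_total = 69/0.5734

Q ≈ 120 W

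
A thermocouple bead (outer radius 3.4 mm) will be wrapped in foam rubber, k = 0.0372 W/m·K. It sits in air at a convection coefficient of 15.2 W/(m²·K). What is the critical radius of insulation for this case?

r_cr ≈ 4.89 mm

For a sphere r_cr = 2k/h = 2×0.0372/15.2
r_cr = 4.89 mm; since the bare radius (3.4 mm) is below r_cr, adding a thin layer of insulation will *increase* heat loss.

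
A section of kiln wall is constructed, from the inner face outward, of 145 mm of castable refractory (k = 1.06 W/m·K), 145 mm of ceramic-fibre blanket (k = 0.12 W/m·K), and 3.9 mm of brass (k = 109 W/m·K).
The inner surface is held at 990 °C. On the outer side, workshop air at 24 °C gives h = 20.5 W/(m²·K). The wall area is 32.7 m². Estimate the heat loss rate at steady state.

Model the wall as resistances in series:
R_castable refractory = L/(kA) = 0.145/(1.06×32.7) = 0.004183 K/W
R_ceramic-fibre blanket = L/(kA) = 0.145/(0.12×32.7) = 0.03695 K/W
R_brass = L/(kA) = 0.0039/(109×32.7) = 1.094×10^-6 K/W
R_outer film = 1/(h_o·A) = 1/(20.5×32.7) = 0.001492 K/W
R_total = 0.04263 K/W
Q = ΔT / R_total = 966 / 0.04263

Q ≈ 22700 W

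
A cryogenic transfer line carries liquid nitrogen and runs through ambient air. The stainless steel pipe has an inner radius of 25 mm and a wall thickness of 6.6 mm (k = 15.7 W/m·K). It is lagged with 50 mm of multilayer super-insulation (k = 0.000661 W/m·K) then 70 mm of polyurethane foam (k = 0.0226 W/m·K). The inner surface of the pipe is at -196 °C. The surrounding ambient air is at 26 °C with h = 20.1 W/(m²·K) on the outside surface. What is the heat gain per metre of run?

Cylindrical conduction, so R = ln(r₂/r₁)/(2πkL) per layer, in series:
R_stainless steel pipe wall = ln(31.6/25)/(2π×15.7×1) = 0.002375 K/W
R_multilayer super-insulation = ln(81.6/31.6)/(2π×0.000661×1) = 228.4 K/W
R_polyurethane foam = ln(151.6/81.6)/(2π×0.0226×1) = 4.362 K/W
R_outer film = 1/(h_o·2πr_oL) = 1/(20.1×2π×0.1516×1) = 0.05223 K/W
R_total = 232.8 K/W
Q = ΔT/R_total = 222/232.8

q′ ≈ 0.953 W/m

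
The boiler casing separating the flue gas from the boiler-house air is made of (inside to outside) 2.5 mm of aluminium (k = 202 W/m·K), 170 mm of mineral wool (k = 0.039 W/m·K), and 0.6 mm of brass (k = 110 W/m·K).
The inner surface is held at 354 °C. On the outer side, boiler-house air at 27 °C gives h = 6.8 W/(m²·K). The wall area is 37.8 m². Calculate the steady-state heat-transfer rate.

Q ≈ 2740 W

Treating each layer as a thermal resistance in series:
R_aluminium = L/(kA) = 0.0025/(202×37.8) = 3.274×10^-7 K/W
R_mineral wool = L/(kA) = 0.17/(0.039×37.8) = 0.1153 K/W
R_brass = L/(kA) = 0.0006/(110×37.8) = 1.443×10^-7 K/W
R_outer film = 1/(h_o·A) = 1/(6.8×37.8) = 0.00389 K/W
R_total = 0.1192 K/W
Q = ΔT / R_total = 327 / 0.1192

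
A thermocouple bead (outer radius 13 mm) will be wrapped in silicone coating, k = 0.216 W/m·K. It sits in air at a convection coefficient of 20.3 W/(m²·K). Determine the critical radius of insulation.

r_cr ≈ 21.3 mm

For a sphere r_cr = 2k/h = 2×0.216/20.3
r_cr = 21.3 mm; since the bare radius (13 mm) is below r_cr, adding a thin layer of insulation will *increase* heat loss.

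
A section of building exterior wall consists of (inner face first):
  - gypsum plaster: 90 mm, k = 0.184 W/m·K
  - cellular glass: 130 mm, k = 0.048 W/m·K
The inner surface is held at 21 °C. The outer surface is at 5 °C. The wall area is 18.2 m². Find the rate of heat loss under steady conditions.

Series thermal resistances:
R_gypsum plaster = L/(kA) = 0.09/(0.184×18.2) = 0.02688 K/W
R_cellular glass = L/(kA) = 0.13/(0.048×18.2) = 0.1488 K/W
R_total = 0.1757 K/W
Q = ΔT / R_total = 16 / 0.1757

Q ≈ 91.1 W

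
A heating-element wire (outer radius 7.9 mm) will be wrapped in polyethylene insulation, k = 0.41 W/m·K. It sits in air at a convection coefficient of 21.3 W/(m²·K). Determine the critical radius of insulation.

r_cr ≈ 19.2 mm

For a cylinder r_cr = k/h = 0.41/21.3
r_cr = 19.2 mm; since the bare radius (7.9 mm) is below r_cr, adding a thin layer of insulation will *increase* heat loss.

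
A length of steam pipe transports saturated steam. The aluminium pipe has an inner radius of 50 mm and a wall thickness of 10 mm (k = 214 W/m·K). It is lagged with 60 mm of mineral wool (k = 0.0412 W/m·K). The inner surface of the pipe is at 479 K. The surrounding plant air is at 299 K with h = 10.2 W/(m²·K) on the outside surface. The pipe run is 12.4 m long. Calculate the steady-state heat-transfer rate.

Treating each annulus and film as a series resistance:
R_aluminium pipe wall = ln(60/50)/(2π×214×12.4) = 1.094×10^-5 K/W
R_mineral wool = ln(120/60)/(2π×0.0412×12.4) = 0.2159 K/W
R_outer film = 1/(h_o·2πr_oL) = 1/(10.2×2π×0.12×12.4) = 0.01049 K/W
R_total = 0.2264 K/W
Q = ΔT/R_total = 180/0.2264

Q ≈ 795 W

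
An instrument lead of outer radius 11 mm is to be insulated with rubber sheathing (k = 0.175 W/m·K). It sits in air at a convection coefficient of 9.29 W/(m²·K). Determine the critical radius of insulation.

r_cr ≈ 18.8 mm

For a cylinder r_cr = k/h = 0.175/9.29
r_cr = 18.8 mm; since the bare radius (11 mm) is below r_cr, adding a thin layer of insulation will *increase* heat loss.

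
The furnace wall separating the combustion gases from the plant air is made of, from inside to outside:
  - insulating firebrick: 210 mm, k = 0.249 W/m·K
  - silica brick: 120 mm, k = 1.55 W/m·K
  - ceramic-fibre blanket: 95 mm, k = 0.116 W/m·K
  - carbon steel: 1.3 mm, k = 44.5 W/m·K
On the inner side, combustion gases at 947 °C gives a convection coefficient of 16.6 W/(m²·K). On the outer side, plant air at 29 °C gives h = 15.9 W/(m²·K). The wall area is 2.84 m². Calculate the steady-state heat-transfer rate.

Series thermal resistances:
R_inner film = 1/(h_i·A) = 1/(16.6×2.84) = 0.02121 K/W
R_insulating firebrick = L/(kA) = 0.21/(0.249×2.84) = 0.297 K/W
R_silica brick = L/(kA) = 0.12/(1.55×2.84) = 0.02726 K/W
R_ceramic-fibre blanket = L/(kA) = 0.095/(0.116×2.84) = 0.2884 K/W
R_carbon steel = L/(kA) = 0.0013/(44.5×2.84) = 1.029×10^-5 K/W
R_outer film = 1/(h_o·A) = 1/(15.9×2.84) = 0.02215 K/W
R_total = 0.656 K/W
Q = ΔT / R_total = 918 / 0.656

Q ≈ 1400 W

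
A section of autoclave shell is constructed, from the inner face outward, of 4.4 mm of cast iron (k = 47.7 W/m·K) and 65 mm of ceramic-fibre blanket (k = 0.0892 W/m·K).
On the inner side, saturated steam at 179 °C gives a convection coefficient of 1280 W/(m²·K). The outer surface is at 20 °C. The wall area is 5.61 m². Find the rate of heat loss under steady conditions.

Q ≈ 1220 W

Treating each layer as a thermal resistance in series:
R_inner film = 1/(h_i·A) = 1/(1280×5.61) = 1.393×10^-4 K/W
R_cast iron = L/(kA) = 0.0044/(47.7×5.61) = 1.644×10^-5 K/W
R_ceramic-fibre blanket = L/(kA) = 0.065/(0.0892×5.61) = 0.1299 K/W
R_total = 0.13 K/W
Q = ΔT / R_total = 159 / 0.13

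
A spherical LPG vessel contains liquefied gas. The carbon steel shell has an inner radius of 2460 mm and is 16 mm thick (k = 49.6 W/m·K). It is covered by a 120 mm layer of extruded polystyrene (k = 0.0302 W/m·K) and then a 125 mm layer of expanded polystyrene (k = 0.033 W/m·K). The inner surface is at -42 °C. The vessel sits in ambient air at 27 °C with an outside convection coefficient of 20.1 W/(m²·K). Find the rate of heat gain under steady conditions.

Q ≈ 747 W

Radial (spherical) resistances in series:
R_carbon steel shell = (1/2.46 − 1/2.476)/(4π×49.6) = 4.214×10^-6 K/W
R_extruded polystyrene = (1/2.476 − 1/2.596)/(4π×0.0302) = 0.04919 K/W
R_expanded polystyrene = (1/2.596 − 1/2.721)/(4π×0.033) = 0.04267 K/W
R_outer film = 1/(h·4πr_o²) = 1/(20.1×4π×2.721²) = 5.347×10^-4 K/W
R_total = 0.09241 K/W
Q = ΔT/R_total = 69/0.09241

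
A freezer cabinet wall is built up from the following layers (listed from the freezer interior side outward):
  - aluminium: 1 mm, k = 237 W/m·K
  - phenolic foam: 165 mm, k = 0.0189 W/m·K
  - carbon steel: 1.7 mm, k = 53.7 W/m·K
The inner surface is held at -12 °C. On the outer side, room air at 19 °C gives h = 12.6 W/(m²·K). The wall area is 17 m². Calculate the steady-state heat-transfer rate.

Q ≈ 59.8 W

Using the resistance-network approach (series):
R_aluminium = L/(kA) = 0.001/(237×17) = 2.482×10^-7 K/W
R_phenolic foam = L/(kA) = 0.165/(0.0189×17) = 0.5135 K/W
R_carbon steel = L/(kA) = 0.0017/(53.7×17) = 1.862×10^-6 K/W
R_outer film = 1/(h_o·A) = 1/(12.6×17) = 0.004669 K/W
R_total = 0.5182 K/W
Q = ΔT / R_total = 31 / 0.5182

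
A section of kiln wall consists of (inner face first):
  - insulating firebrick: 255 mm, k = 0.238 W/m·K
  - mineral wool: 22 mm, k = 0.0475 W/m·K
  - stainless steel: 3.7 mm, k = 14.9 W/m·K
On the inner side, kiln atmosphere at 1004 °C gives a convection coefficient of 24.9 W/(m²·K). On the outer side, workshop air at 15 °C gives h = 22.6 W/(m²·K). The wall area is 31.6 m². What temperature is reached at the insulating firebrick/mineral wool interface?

T ≈ 325 °C

Thermal resistances in series:
R_inner film = 1/(h_i·A) = 1/(24.9×31.6) = 0.001271 K/W
R_insulating firebrick = L/(kA) = 0.255/(0.238×31.6) = 0.03391 K/W
R_mineral wool = L/(kA) = 0.022/(0.0475×31.6) = 0.01466 K/W
R_stainless steel = L/(kA) = 0.0037/(14.9×31.6) = 7.858×10^-6 K/W
R_outer film = 1/(h_o·A) = 1/(22.6×31.6) = 0.0014 K/W
R_total = 0.05124 K/W;  Q = ΔT/R_total = 989/0.05124 = 19300 W
T_interface = T_inner − Q·ΣR(inner→interface) = 1004 − 19300×0.03518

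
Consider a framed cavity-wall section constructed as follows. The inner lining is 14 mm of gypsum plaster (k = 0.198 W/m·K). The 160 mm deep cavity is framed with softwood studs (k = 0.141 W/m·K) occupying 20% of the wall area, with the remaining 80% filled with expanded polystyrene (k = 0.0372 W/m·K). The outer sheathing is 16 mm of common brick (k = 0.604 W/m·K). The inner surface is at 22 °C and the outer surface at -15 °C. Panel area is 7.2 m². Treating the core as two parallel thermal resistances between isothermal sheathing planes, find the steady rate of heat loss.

Sheathing layers in series; stud and cavity paths in parallel between them.
R_inner = 0.014/(0.198×7.2) = 0.00982 K/W
R_stud  = 0.16/(0.141×0.2×7.2) = 0.788 K/W
R_cav   = 0.16/(0.0372×0.8×7.2) = 0.7467 K/W
1/R_core = 1/R_stud + 1/R_cav → R_core = 0.3834 K/W
R_outer = 0.016/(0.604×7.2) = 0.003679 K/W
R_total = 0.3969 K/W
Q = ΔT/R_total = 37/0.3969

Q ≈ 93.2 W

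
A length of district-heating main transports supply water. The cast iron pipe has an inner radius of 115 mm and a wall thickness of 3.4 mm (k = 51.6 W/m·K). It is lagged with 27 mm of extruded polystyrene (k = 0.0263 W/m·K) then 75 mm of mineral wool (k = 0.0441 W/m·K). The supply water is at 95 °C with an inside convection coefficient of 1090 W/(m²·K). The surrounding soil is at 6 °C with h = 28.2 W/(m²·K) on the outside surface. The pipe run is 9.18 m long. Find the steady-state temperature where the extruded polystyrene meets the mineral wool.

Per-layer cylindrical resistances, series-summed:
R_inner film = 1/(h_i·2πr₁L) = 1/(1090×2π×0.115×9.18) = 1.383×10^-4 K/W
R_cast iron pipe wall = ln(118.4/115)/(2π×51.6×9.18) = 9.79×10^-6 K/W
R_extruded polystyrene = ln(145.4/118.4)/(2π×0.0263×9.18) = 0.1354 K/W
R_mineral wool = ln(220.4/145.4)/(2π×0.0441×9.18) = 0.1635 K/W
R_outer film = 1/(h_o·2πr_oL) = 1/(28.2×2π×0.2204×9.18) = 0.002789 K/W
R_total = 0.3019 K/W
Q = ΔT/R_total = 89/0.3019
Q = 295 W
T_interface = T_inner − Q·ΣR(inner→interface) = 95 − 295×0.1356

T ≈ 55 °C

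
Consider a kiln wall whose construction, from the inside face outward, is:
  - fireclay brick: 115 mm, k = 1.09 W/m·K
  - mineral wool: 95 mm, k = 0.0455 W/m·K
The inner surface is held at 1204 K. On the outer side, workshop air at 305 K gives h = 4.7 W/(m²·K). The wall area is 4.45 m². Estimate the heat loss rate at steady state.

Series thermal resistances:
R_fireclay brick = L/(kA) = 0.115/(1.09×4.45) = 0.02371 K/W
R_mineral wool = L/(kA) = 0.095/(0.0455×4.45) = 0.4692 K/W
R_outer film = 1/(h_o·A) = 1/(4.7×4.45) = 0.04781 K/W
R_total = 0.5407 K/W
Q = ΔT / R_total = 899 / 0.5407

Q ≈ 1660 W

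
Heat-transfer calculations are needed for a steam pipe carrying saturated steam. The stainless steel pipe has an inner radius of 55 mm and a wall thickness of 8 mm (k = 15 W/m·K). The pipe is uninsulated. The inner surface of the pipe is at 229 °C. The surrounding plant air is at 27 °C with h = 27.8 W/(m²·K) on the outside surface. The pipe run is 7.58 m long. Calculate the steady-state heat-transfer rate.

Q ≈ 16600 W

Per-layer cylindrical resistances, series-summed:
R_stainless steel pipe wall = ln(63/55)/(2π×15×7.58) = 1.901×10^-4 K/W
R_outer film = 1/(h_o·2πr_oL) = 1/(27.8×2π×0.063×7.58) = 0.01199 K/W
R_total = 0.01218 K/W
Q = ΔT/R_total = 202/0.01218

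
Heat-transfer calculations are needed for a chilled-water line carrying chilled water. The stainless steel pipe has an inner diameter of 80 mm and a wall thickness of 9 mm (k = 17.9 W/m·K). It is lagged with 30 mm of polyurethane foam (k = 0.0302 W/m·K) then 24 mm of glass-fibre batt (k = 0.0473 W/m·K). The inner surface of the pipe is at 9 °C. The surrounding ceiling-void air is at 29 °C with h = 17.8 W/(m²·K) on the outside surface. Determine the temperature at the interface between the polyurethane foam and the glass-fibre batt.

T ≈ 23.4 °C

Per-layer cylindrical resistances, series-summed:
R_stainless steel pipe wall = ln(49/40)/(2π×17.9×1) = 0.001804 K/W
R_polyurethane foam = ln(79/49)/(2π×0.0302×1) = 2.517 K/W
R_glass-fibre batt = ln(103/79)/(2π×0.0473×1) = 0.8926 K/W
R_outer film = 1/(h_o·2πr_oL) = 1/(17.8×2π×0.103×1) = 0.08681 K/W
R_total = 3.498 K/W
Q = ΔT/R_total = 20/3.498
Q = 5.72 W/m
T_interface = T_inner + Q·ΣR(inner→interface) = 9 + 5.72×2.519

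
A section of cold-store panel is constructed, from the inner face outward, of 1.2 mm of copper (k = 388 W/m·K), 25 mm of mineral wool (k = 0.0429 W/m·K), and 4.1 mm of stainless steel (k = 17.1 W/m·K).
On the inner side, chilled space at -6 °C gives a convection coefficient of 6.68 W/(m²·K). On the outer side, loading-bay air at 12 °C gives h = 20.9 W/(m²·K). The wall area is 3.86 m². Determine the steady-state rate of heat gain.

Using the resistance-network approach (series):
R_inner film = 1/(h_i·A) = 1/(6.68×3.86) = 0.03878 K/W
R_copper = L/(kA) = 0.0012/(388×3.86) = 8.012×10^-7 K/W
R_mineral wool = L/(kA) = 0.025/(0.0429×3.86) = 0.151 K/W
R_stainless steel = L/(kA) = 0.0041/(17.1×3.86) = 6.212×10^-5 K/W
R_outer film = 1/(h_o·A) = 1/(20.9×3.86) = 0.0124 K/W
R_total = 0.2022 K/W
Q = ΔT / R_total = 18 / 0.2022

Q ≈ 89 W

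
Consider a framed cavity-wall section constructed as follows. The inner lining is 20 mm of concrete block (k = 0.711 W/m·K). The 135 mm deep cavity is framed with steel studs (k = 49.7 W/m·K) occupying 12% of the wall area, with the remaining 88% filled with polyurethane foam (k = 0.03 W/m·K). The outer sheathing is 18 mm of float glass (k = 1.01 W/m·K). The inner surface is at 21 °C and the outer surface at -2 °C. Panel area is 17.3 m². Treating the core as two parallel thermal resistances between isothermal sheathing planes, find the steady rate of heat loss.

Sheathing layers in series; stud and cavity paths in parallel between them.
R_inner = 0.02/(0.711×17.3) = 0.001626 K/W
R_stud  = 0.135/(49.7×0.12×17.3) = 0.001308 K/W
R_cav   = 0.135/(0.03×0.88×17.3) = 0.2956 K/W
1/R_core = 1/R_stud + 1/R_cav → R_core = 0.001303 K/W
R_outer = 0.018/(1.01×17.3) = 0.00103 K/W
R_total = 0.003959 K/W
Q = ΔT/R_total = 23/0.003959

Q ≈ 5810 W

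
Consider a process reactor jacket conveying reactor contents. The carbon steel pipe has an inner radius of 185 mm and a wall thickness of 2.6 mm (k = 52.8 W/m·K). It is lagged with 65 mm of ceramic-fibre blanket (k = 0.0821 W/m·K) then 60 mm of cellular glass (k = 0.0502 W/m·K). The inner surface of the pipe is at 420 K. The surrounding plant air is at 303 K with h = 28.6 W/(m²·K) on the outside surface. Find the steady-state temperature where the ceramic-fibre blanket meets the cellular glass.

T ≈ 367 K

For a radial system each layer contributes R = ln(r_out/r_in)/(2πkL); films add R = 1/(hA).
R_carbon steel pipe wall = ln(187.6/185)/(2π×52.8×1) = 4.207×10^-5 K/W
R_ceramic-fibre blanket = ln(252.6/187.6)/(2π×0.0821×1) = 0.5767 K/W
R_cellular glass = ln(312.6/252.6)/(2π×0.0502×1) = 0.6757 K/W
R_outer film = 1/(h_o·2πr_oL) = 1/(28.6×2π×0.3126×1) = 0.0178 K/W
R_total = 1.27 K/W
Q = ΔT/R_total = 117/1.27
Q = 92.1 W/m
T_interface = T_inner − Q·ΣR(inner→interface) = 420 − 92.1×0.5768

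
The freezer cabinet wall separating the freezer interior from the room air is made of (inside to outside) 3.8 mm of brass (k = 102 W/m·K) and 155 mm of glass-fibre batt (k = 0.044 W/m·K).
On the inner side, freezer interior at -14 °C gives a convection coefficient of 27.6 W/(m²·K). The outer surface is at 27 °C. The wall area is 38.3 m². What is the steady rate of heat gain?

Using the resistance-network approach (series):
R_inner film = 1/(h_i·A) = 1/(27.6×38.3) = 9.46×10^-4 K/W
R_brass = L/(kA) = 0.0038/(102×38.3) = 9.727×10^-7 K/W
R_glass-fibre batt = L/(kA) = 0.155/(0.044×38.3) = 0.09198 K/W
R_total = 0.09292 K/W
Q = ΔT / R_total = 41 / 0.09292

Q ≈ 441 W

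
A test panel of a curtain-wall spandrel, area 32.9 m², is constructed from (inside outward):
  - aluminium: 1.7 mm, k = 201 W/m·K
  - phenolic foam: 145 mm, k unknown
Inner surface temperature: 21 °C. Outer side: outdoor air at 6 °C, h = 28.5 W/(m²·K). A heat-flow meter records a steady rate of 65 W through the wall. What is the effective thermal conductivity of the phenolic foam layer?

Treating each layer as a thermal resistance in series:
R_aluminium = L/(kA) = 0.0017/(201×32.9) = 2.571×10^-7 K/W
R_outer film = 1/(h_o·A) = 1/(28.5×32.9) = 0.001066 K/W
Sum of known resistances R_other = 0.001067 K/W
Total R = ΔT/Q = 15/65 = 0.2308 K/W
R_phenolic foam = R_total − R_other = 0.2297 K/W
k = L/(R·A) = 0.145/(0.2297×32.9)

k ≈ 0.0192 W/(m·K)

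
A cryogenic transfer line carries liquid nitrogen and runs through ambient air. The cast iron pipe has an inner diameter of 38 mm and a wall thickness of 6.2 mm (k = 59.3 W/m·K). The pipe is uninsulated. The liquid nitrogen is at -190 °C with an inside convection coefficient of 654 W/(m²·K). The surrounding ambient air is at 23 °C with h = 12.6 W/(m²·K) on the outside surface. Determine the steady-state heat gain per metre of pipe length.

Cylindrical conduction, so R = ln(r₂/r₁)/(2πkL) per layer, in series:
R_inner film = 1/(h_i·2πr₁L) = 1/(654×2π×0.019×1) = 0.01281 K/W
R_cast iron pipe wall = ln(25.2/19)/(2π×59.3×1) = 7.579×10^-4 K/W
R_outer film = 1/(h_o·2πr_oL) = 1/(12.6×2π×0.0252×1) = 0.5012 K/W
R_total = 0.5148 K/W
Q = ΔT/R_total = 213/0.5148

q′ ≈ 414 W/m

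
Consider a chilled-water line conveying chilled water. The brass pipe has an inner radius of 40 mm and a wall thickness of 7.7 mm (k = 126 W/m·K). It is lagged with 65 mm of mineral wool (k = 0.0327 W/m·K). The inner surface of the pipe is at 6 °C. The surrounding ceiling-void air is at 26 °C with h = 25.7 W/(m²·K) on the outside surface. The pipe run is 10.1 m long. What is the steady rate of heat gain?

Q ≈ 47.6 W

Per-layer cylindrical resistances, series-summed:
R_brass pipe wall = ln(47.7/40)/(2π×126×10.1) = 2.202×10^-5 K/W
R_mineral wool = ln(112.7/47.7)/(2π×0.0327×10.1) = 0.4143 K/W
R_outer film = 1/(h_o·2πr_oL) = 1/(25.7×2π×0.1127×10.1) = 0.005441 K/W
R_total = 0.4198 K/W
Q = ΔT/R_total = 20/0.4198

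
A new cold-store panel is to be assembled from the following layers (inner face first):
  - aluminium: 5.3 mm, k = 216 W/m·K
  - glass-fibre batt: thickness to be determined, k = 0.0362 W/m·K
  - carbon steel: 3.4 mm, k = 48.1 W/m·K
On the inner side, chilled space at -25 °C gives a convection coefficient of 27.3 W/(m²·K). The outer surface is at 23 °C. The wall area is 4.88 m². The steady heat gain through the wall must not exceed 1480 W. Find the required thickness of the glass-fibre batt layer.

L ≈ 4.4 mm

Treating each layer as a thermal resistance in series:
R_inner film = 1/(h_i·A) = 1/(27.3×4.88) = 0.007506 K/W
R_aluminium = L/(kA) = 0.0053/(216×4.88) = 5.028×10^-6 K/W
R_carbon steel = L/(kA) = 0.0034/(48.1×4.88) = 1.448×10^-5 K/W
Sum of the known resistances R_other = 0.007526 K/W
Required total resistance R_tot = ΔT/Q_allow = 48/1480 = 0.03243 K/W
R_glass-fibre batt = R_tot − R_other = 0.02491 K/W
L = R·k·A = 0.02491×0.0362×4.88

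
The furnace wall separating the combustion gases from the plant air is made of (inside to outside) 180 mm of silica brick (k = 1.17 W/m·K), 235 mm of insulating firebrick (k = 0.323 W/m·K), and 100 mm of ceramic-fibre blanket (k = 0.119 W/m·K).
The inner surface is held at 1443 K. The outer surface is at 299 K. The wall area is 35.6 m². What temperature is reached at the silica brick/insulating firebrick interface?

T ≈ 1340 K

Series thermal resistances:
R_silica brick = L/(kA) = 0.18/(1.17×35.6) = 0.004322 K/W
R_insulating firebrick = L/(kA) = 0.235/(0.323×35.6) = 0.02044 K/W
R_ceramic-fibre blanket = L/(kA) = 0.1/(0.119×35.6) = 0.0236 K/W
R_total = 0.04836 K/W;  Q = ΔT/R_total = 1144/0.04836 = 23650 W
T_interface = T_inner − Q·ΣR(inner→interface) = 1443 − 23700×0.004322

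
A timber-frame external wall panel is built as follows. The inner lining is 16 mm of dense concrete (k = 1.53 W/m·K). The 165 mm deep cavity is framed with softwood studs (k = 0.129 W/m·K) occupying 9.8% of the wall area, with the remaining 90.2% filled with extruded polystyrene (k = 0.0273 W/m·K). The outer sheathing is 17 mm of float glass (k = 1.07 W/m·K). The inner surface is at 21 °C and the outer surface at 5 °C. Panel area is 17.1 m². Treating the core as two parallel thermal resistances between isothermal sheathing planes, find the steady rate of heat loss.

Sheathing layers in series; stud and cavity paths in parallel between them.
R_inner = 0.016/(1.53×17.1) = 6.116×10^-4 K/W
R_stud  = 0.165/(0.129×0.098×17.1) = 0.7633 K/W
R_cav   = 0.165/(0.0273×0.902×17.1) = 0.3918 K/W
1/R_core = 1/R_stud + 1/R_cav → R_core = 0.2589 K/W
R_outer = 0.017/(1.07×17.1) = 9.291×10^-4 K/W
R_total = 0.2605 K/W
Q = ΔT/R_total = 16/0.2605

Q ≈ 61.4 W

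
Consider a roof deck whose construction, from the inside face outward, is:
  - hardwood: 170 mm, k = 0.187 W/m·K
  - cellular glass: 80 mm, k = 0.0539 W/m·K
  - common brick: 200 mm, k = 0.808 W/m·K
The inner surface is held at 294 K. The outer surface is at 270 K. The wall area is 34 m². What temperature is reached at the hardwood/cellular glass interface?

T ≈ 286 K

Model the wall as resistances in series:
R_hardwood = L/(kA) = 0.17/(0.187×34) = 0.02674 K/W
R_cellular glass = L/(kA) = 0.08/(0.0539×34) = 0.04365 K/W
R_common brick = L/(kA) = 0.2/(0.808×34) = 0.00728 K/W
R_total = 0.07767 K/W;  Q = ΔT/R_total = 24/0.07767 = 309 W
T_interface = T_inner − Q·ΣR(inner→interface) = 294 − 309×0.02674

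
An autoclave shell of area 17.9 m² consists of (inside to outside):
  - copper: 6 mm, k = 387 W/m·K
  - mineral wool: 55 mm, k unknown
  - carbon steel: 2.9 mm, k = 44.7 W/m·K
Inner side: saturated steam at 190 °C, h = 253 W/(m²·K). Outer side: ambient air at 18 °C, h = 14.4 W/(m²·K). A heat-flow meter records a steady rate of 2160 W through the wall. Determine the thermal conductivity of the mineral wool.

k ≈ 0.0407 W/(m·K)

Thermal resistances in series:
R_inner film = 1/(h_i·A) = 1/(253×17.9) = 2.208×10^-4 K/W
R_copper = L/(kA) = 0.006/(387×17.9) = 8.661×10^-7 K/W
R_carbon steel = L/(kA) = 0.0029/(44.7×17.9) = 3.624×10^-6 K/W
R_outer film = 1/(h_o·A) = 1/(14.4×17.9) = 0.00388 K/W
Sum of known resistances R_other = 0.004105 K/W
Total R = ΔT/Q = 172/2160 = 0.07963 K/W
R_mineral wool = R_total − R_other = 0.07552 K/W
k = L/(R·A) = 0.055/(0.07552×17.9)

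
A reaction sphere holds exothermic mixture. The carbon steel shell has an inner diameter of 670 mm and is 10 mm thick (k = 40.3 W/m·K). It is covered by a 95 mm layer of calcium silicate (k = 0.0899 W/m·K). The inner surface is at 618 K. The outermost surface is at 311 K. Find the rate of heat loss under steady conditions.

Q ≈ 554 W

Spherical conduction: R = (1/r_in − 1/r_out)/(4πk) per layer; series-sum.
R_carbon steel shell = (1/0.335 − 1/0.345)/(4π×40.3) = 1.709×10^-4 K/W
R_calcium silicate = (1/0.345 − 1/0.44)/(4π×0.0899) = 0.554 K/W
R_total = 0.5541 K/W
Q = ΔT/R_total = 307/0.5541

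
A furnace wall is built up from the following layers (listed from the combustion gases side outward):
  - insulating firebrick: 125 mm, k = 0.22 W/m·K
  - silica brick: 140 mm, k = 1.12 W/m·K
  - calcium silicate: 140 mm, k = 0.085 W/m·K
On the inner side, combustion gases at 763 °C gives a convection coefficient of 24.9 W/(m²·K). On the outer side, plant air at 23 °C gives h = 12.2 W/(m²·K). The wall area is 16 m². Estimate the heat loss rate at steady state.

Q ≈ 4810 W

Series thermal resistances:
R_inner film = 1/(h_i·A) = 1/(24.9×16) = 0.00251 K/W
R_insulating firebrick = L/(kA) = 0.125/(0.22×16) = 0.03551 K/W
R_silica brick = L/(kA) = 0.14/(1.12×16) = 0.007812 K/W
R_calcium silicate = L/(kA) = 0.14/(0.085×16) = 0.1029 K/W
R_outer film = 1/(h_o·A) = 1/(12.2×16) = 0.005123 K/W
R_total = 0.1539 K/W
Q = ΔT / R_total = 740 / 0.1539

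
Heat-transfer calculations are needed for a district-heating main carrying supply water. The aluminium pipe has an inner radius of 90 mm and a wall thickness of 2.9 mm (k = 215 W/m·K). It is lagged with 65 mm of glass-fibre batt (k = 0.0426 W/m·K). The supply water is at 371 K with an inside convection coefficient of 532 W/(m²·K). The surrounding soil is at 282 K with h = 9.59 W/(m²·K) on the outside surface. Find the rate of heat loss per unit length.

q′ ≈ 42.6 W/m

Per-layer cylindrical resistances, series-summed:
R_inner film = 1/(h_i·2πr₁L) = 1/(532×2π×0.09×1) = 0.003324 K/W
R_aluminium pipe wall = ln(92.9/90)/(2π×215×1) = 2.348×10^-5 K/W
R_glass-fibre batt = ln(157.9/92.9)/(2π×0.0426×1) = 1.982 K/W
R_outer film = 1/(h_o·2πr_oL) = 1/(9.59×2π×0.1579×1) = 0.1051 K/W
R_total = 2.09 K/W
Q = ΔT/R_total = 89/2.09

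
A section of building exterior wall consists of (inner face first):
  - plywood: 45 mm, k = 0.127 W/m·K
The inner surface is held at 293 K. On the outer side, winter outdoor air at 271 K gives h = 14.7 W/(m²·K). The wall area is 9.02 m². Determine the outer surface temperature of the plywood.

T ≈ 275 K

Series thermal resistances:
R_plywood = L/(kA) = 0.045/(0.127×9.02) = 0.03928 K/W
R_outer film = 1/(h_o·A) = 1/(14.7×9.02) = 0.007542 K/W
R_total = 0.04682 K/W;  Q = ΔT/R_total = 22/0.04682 = 469.8 W
T_interface = T_inner − Q·ΣR(inner→interface) = 293 − 470×0.03928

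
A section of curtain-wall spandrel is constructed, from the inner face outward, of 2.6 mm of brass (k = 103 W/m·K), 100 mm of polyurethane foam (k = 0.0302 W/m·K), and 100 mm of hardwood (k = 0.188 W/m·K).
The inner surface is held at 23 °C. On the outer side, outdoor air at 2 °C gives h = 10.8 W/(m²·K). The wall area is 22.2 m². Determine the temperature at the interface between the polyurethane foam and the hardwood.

T ≈ 5.33 °C

Model the wall as resistances in series:
R_brass = L/(kA) = 0.0026/(103×22.2) = 1.137×10^-6 K/W
R_polyurethane foam = L/(kA) = 0.1/(0.0302×22.2) = 0.1492 K/W
R_hardwood = L/(kA) = 0.1/(0.188×22.2) = 0.02396 K/W
R_outer film = 1/(h_o·A) = 1/(10.8×22.2) = 0.004171 K/W
R_total = 0.1773 K/W;  Q = ΔT/R_total = 21/0.1773 = 118.5 W
T_interface = T_inner − Q·ΣR(inner→interface) = 23 − 118×0.1492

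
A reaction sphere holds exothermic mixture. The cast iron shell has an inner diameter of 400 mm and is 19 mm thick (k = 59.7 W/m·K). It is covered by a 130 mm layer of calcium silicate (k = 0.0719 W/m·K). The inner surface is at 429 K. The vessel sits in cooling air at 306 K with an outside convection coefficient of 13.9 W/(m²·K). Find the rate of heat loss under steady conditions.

Each spherical layer contributes R = (1/r_i − 1/r_o)/(4πk):
R_cast iron shell = (1/0.2 − 1/0.219)/(4π×59.7) = 5.782×10^-4 K/W
R_calcium silicate = (1/0.219 − 1/0.349)/(4π×0.0719) = 1.883 K/W
R_outer film = 1/(h·4πr_o²) = 1/(13.9×4π×0.349²) = 0.047 K/W
R_total = 1.93 K/W
Q = ΔT/R_total = 123/1.93

Q ≈ 63.7 W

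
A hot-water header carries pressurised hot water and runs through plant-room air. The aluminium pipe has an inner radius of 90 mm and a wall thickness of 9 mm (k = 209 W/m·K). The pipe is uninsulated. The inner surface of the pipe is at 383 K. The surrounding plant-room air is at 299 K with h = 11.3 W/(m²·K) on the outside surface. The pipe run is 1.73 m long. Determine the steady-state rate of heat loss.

Cylindrical conduction, so R = ln(r₂/r₁)/(2πkL) per layer, in series:
R_aluminium pipe wall = ln(99/90)/(2π×209×1.73) = 4.195×10^-5 K/W
R_outer film = 1/(h_o·2πr_oL) = 1/(11.3×2π×0.099×1.73) = 0.08224 K/W
R_total = 0.08228 K/W
Q = ΔT/R_total = 84/0.08228

Q ≈ 1020 W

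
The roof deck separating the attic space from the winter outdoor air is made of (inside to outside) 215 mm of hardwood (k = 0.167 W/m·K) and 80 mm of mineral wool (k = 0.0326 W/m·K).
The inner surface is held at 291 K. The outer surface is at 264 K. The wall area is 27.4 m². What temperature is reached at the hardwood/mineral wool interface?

Model the wall as resistances in series:
R_hardwood = L/(kA) = 0.215/(0.167×27.4) = 0.04699 K/W
R_mineral wool = L/(kA) = 0.08/(0.0326×27.4) = 0.08956 K/W
R_total = 0.1365 K/W;  Q = ΔT/R_total = 27/0.1365 = 197.7 W
T_interface = T_inner − Q·ΣR(inner→interface) = 291 − 198×0.04699

T ≈ 282 K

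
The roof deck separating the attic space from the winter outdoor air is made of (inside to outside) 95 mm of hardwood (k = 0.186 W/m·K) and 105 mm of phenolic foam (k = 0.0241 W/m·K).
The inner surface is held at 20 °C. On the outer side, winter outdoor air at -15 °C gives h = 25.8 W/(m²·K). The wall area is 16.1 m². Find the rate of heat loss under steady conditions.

Thermal resistances in series:
R_hardwood = L/(kA) = 0.095/(0.186×16.1) = 0.03172 K/W
R_phenolic foam = L/(kA) = 0.105/(0.0241×16.1) = 0.2706 K/W
R_outer film = 1/(h_o·A) = 1/(25.8×16.1) = 0.002407 K/W
R_total = 0.3047 K/W
Q = ΔT / R_total = 35 / 0.3047

Q ≈ 115 W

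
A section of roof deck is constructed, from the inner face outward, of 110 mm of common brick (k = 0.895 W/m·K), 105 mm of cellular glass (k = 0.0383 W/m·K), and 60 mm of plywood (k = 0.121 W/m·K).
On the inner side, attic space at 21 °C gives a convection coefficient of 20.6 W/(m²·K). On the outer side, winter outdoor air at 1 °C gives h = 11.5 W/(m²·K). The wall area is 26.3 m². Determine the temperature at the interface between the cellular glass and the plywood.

T ≈ 4.33 °C

Model the wall as resistances in series:
R_inner film = 1/(h_i·A) = 1/(20.6×26.3) = 0.001846 K/W
R_common brick = L/(kA) = 0.11/(0.895×26.3) = 0.004673 K/W
R_cellular glass = L/(kA) = 0.105/(0.0383×26.3) = 0.1042 K/W
R_plywood = L/(kA) = 0.06/(0.121×26.3) = 0.01885 K/W
R_outer film = 1/(h_o·A) = 1/(11.5×26.3) = 0.003306 K/W
R_total = 0.1329 K/W;  Q = ΔT/R_total = 20/0.1329 = 150.5 W
T_interface = T_inner − Q·ΣR(inner→interface) = 21 − 150×0.1108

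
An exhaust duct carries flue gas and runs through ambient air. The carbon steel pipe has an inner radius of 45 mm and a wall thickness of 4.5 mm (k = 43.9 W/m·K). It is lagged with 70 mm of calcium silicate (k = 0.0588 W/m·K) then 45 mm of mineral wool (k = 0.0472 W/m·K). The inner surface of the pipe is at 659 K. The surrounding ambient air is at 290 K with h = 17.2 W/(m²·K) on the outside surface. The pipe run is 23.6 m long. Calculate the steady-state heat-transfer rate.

For a radial system each layer contributes R = ln(r_out/r_in)/(2πkL); films add R = 1/(hA).
R_carbon steel pipe wall = ln(49.5/45)/(2π×43.9×23.6) = 1.464×10^-5 K/W
R_calcium silicate = ln(119.5/49.5)/(2π×0.0588×23.6) = 0.1011 K/W
R_mineral wool = ln(164.5/119.5)/(2π×0.0472×23.6) = 0.04566 K/W
R_outer film = 1/(h_o·2πr_oL) = 1/(17.2×2π×0.1645×23.6) = 0.002383 K/W
R_total = 0.1491 K/W
Q = ΔT/R_total = 369/0.1491

Q ≈ 2470 W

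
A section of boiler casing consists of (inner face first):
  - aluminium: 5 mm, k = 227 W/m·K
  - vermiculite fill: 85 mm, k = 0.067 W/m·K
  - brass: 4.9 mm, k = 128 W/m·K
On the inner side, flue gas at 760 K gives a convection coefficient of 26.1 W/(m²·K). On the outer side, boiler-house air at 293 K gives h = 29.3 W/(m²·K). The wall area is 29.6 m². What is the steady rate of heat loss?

Q ≈ 10300 W

Series thermal resistances:
R_inner film = 1/(h_i·A) = 1/(26.1×29.6) = 0.001294 K/W
R_aluminium = L/(kA) = 0.005/(227×29.6) = 7.441×10^-7 K/W
R_vermiculite fill = L/(kA) = 0.085/(0.067×29.6) = 0.04286 K/W
R_brass = L/(kA) = 0.0049/(128×29.6) = 1.293×10^-6 K/W
R_outer film = 1/(h_o·A) = 1/(29.3×29.6) = 0.001153 K/W
R_total = 0.04531 K/W
Q = ΔT / R_total = 467 / 0.04531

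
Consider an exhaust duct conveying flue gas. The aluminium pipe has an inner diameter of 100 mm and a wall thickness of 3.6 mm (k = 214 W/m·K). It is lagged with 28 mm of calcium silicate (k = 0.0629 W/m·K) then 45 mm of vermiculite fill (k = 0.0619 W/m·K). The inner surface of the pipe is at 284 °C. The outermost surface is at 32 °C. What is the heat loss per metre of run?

q′ ≈ 115 W/m

For a radial system each layer contributes R = ln(r_out/r_in)/(2πkL); films add R = 1/(hA).
R_aluminium pipe wall = ln(53.6/50)/(2π×214×1) = 5.171×10^-5 K/W
R_calcium silicate = ln(81.6/53.6)/(2π×0.0629×1) = 1.063 K/W
R_vermiculite fill = ln(126.6/81.6)/(2π×0.0619×1) = 1.129 K/W
R_total = 2.193 K/W
Q = ΔT/R_total = 252/2.193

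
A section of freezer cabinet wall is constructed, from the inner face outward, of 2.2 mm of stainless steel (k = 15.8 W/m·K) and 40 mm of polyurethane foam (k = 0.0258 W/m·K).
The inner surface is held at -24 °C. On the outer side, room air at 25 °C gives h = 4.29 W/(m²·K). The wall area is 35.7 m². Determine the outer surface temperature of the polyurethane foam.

T ≈ 18.6 °C

Thermal resistances in series:
R_stainless steel = L/(kA) = 0.0022/(15.8×35.7) = 3.9×10^-6 K/W
R_polyurethane foam = L/(kA) = 0.04/(0.0258×35.7) = 0.04343 K/W
R_outer film = 1/(h_o·A) = 1/(4.29×35.7) = 0.006529 K/W
R_total = 0.04996 K/W;  Q = ΔT/R_total = 49/0.04996 = 980.8 W
T_interface = T_inner + Q·ΣR(inner→interface) = -24 + 981×0.04343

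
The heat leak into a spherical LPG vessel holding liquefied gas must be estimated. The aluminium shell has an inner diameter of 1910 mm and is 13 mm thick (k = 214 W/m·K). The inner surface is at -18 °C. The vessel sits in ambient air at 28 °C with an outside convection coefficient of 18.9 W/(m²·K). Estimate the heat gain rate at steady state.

Q ≈ 10200 W

Spherical conduction: R = (1/r_in − 1/r_out)/(4πk) per layer; series-sum.
R_aluminium shell = (1/0.955 − 1/0.968)/(4π×214) = 5.229×10^-6 K/W
R_outer film = 1/(h·4πr_o²) = 1/(18.9×4π×0.968²) = 0.004493 K/W
R_total = 0.004499 K/W
Q = ΔT/R_total = 46/0.004499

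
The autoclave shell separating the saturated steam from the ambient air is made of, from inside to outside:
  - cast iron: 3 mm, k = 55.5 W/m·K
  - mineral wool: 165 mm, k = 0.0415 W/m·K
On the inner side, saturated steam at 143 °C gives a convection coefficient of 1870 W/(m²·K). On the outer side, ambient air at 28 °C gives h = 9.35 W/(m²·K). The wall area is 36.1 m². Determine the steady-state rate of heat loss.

Series thermal resistances:
R_inner film = 1/(h_i·A) = 1/(1870×36.1) = 1.481×10^-5 K/W
R_cast iron = L/(kA) = 0.003/(55.5×36.1) = 1.497×10^-6 K/W
R_mineral wool = L/(kA) = 0.165/(0.0415×36.1) = 0.1101 K/W
R_outer film = 1/(h_o·A) = 1/(9.35×36.1) = 0.002963 K/W
R_total = 0.1131 K/W
Q = ΔT / R_total = 115 / 0.1131

Q ≈ 1020 W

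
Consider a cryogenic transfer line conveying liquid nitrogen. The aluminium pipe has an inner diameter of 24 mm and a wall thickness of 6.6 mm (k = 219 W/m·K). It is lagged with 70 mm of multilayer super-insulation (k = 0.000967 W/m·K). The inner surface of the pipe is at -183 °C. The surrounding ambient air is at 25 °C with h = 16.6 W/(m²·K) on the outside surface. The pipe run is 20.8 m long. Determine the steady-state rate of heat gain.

Q ≈ 16.8 W

For a radial system each layer contributes R = ln(r_out/r_in)/(2πkL); films add R = 1/(hA).
R_aluminium pipe wall = ln(18.6/12)/(2π×219×20.8) = 1.531×10^-5 K/W
R_multilayer super-insulation = ln(88.6/18.6)/(2π×0.000967×20.8) = 12.35 K/W
R_outer film = 1/(h_o·2πr_oL) = 1/(16.6×2π×0.0886×20.8) = 0.005203 K/W
R_total = 12.36 K/W
Q = ΔT/R_total = 208/12.36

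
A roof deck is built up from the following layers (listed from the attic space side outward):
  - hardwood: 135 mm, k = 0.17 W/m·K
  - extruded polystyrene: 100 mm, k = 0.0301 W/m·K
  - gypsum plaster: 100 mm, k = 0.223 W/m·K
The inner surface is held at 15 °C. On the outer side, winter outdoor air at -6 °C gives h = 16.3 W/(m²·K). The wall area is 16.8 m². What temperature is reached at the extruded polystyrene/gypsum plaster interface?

T ≈ -3.69 °C

Treating each layer as a thermal resistance in series:
R_hardwood = L/(kA) = 0.135/(0.17×16.8) = 0.04727 K/W
R_extruded polystyrene = L/(kA) = 0.1/(0.0301×16.8) = 0.1978 K/W
R_gypsum plaster = L/(kA) = 0.1/(0.223×16.8) = 0.02669 K/W
R_outer film = 1/(h_o·A) = 1/(16.3×16.8) = 0.003652 K/W
R_total = 0.2754 K/W;  Q = ΔT/R_total = 21/0.2754 = 76.26 W
T_interface = T_inner − Q·ΣR(inner→interface) = 15 − 76.3×0.245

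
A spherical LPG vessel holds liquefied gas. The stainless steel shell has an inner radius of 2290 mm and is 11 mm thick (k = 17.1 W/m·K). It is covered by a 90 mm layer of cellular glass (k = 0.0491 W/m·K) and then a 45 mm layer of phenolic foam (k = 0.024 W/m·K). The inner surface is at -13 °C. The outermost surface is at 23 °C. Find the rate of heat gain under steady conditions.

Spherical conduction: R = (1/r_in − 1/r_out)/(4πk) per layer; series-sum.
R_stainless steel shell = (1/2.29 − 1/2.301)/(4π×17.1) = 9.715×10^-6 K/W
R_cellular glass = (1/2.301 − 1/2.391)/(4π×0.0491) = 0.02651 K/W
R_phenolic foam = (1/2.391 − 1/2.436)/(4π×0.024) = 0.02562 K/W
R_total = 0.05214 K/W
Q = ΔT/R_total = 36/0.05214

Q ≈ 690 W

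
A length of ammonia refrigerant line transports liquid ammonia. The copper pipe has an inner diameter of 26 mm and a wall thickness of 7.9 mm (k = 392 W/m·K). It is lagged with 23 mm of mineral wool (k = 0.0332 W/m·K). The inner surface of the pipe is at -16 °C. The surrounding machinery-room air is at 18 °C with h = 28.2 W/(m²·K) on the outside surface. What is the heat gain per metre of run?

q′ ≈ 9.22 W/m

Radial resistances (cylindrical: R_cond = ln(r_o/r_i)/(2πkL), R_conv = 1/(h·2πrL)):
R_copper pipe wall = ln(20.9/13)/(2π×392×1) = 1.928×10^-4 K/W
R_mineral wool = ln(43.9/20.9)/(2π×0.0332×1) = 3.558 K/W
R_outer film = 1/(h_o·2πr_oL) = 1/(28.2×2π×0.0439×1) = 0.1286 K/W
R_total = 3.687 K/W
Q = ΔT/R_total = 34/3.687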